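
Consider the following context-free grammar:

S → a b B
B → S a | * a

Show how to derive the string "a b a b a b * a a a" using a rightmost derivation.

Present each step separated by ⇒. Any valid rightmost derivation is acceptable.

S ⇒ a b B ⇒ a b S a ⇒ a b a b B a ⇒ a b a b S a a ⇒ a b a b a b B a a ⇒ a b a b a b * a a a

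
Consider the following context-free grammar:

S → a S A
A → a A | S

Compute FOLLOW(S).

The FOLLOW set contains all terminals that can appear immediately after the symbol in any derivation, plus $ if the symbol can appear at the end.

We compute FOLLOW(S) using the standard algorithm.
FOLLOW(S) starts with {$}.
FIRST(A) = {a}
FIRST(S) = {a}
FOLLOW(A) = {$, a}
FOLLOW(S) = {$, a}
Therefore, FOLLOW(S) = {$, a}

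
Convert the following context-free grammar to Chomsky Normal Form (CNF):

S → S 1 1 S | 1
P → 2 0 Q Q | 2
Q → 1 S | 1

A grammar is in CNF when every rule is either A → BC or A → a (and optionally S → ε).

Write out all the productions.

T1 → 1; S → 1; T2 → 2; T0 → 0; P → 2; Q → 1; S → S X0; X0 → T1 X1; X1 → T1 S; P → T2 X2; X2 → T0 X3; X3 → Q Q; Q → T1 S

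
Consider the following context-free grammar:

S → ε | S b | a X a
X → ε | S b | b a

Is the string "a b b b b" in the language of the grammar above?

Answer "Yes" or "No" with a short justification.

No - no valid derivation exists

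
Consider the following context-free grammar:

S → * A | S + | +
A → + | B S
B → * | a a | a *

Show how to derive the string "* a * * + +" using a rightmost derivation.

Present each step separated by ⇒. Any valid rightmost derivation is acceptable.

S ⇒ * A ⇒ * B S ⇒ * B S + ⇒ * B * A + ⇒ * B * + + ⇒ * a * * + +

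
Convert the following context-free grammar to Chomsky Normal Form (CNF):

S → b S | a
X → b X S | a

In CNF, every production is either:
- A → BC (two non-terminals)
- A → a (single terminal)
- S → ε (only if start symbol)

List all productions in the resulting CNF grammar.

TB → b; S → a; X → a; S → TB S; X → TB X0; X0 → X S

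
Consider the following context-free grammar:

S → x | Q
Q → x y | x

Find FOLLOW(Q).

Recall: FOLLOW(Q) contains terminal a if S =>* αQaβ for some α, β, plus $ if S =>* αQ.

We compute FOLLOW(Q) using the standard algorithm.
FOLLOW(S) starts with {$}.
FIRST(Q) = {x}
FIRST(S) = {x}
FOLLOW(Q) = {$}
FOLLOW(S) = {$}
Therefore, FOLLOW(Q) = {$}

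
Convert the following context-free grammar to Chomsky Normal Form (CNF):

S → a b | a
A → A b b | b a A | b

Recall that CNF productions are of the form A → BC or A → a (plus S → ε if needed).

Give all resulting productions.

TA → a; TB → b; S → a; A → b; S → TA TB; A → A X0; X0 → TB TB; A → TB X1; X1 → TA A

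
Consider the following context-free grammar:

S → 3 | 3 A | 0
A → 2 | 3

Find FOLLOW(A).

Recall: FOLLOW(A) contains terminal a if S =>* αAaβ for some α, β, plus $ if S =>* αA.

We compute FOLLOW(A) using the standard algorithm.
FOLLOW(S) starts with {$}.
FIRST(A) = {2, 3}
FIRST(S) = {0, 3}
FOLLOW(A) = {$}
FOLLOW(S) = {$}
Therefore, FOLLOW(A) = {$}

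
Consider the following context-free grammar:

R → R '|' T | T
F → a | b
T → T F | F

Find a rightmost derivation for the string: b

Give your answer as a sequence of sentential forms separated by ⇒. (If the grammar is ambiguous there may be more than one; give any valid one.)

R ⇒ T ⇒ F ⇒ b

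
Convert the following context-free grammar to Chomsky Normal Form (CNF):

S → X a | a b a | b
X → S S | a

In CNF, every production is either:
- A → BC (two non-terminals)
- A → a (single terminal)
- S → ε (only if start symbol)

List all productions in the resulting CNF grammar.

TA → a; TB → b; S → b; X → a; S → X TA; S → TA X0; X0 → TB TA; X → S S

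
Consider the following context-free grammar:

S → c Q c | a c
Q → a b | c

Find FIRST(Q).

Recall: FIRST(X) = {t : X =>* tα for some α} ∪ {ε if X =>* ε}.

We compute FIRST(Q) using the standard algorithm.
FIRST(Q) = {a, c}
FIRST(S) = {a, c}
Therefore, FIRST(Q) = {a, c}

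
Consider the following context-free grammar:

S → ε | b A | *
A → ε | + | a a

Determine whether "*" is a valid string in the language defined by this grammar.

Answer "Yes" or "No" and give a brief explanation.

Yes - a valid derivation exists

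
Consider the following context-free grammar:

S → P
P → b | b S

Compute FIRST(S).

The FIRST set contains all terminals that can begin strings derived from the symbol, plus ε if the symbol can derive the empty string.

We compute FIRST(S) using the standard algorithm.
FIRST(P) = {b}
FIRST(S) = {b}
Therefore, FIRST(S) = {b}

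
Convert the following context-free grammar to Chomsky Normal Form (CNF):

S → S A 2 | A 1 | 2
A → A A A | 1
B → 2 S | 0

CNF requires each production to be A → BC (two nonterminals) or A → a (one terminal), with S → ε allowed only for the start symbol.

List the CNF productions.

T2 → 2; T1 → 1; S → 2; A → 1; B → 0; S → S X0; X0 → A T2; S → A T1; A → A X1; X1 → A A; B → T2 S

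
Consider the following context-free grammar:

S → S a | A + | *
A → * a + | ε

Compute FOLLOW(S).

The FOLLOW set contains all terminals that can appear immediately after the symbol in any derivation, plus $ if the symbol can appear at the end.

We compute FOLLOW(S) using the standard algorithm.
FOLLOW(S) starts with {$}.
FIRST(A) = {*, ε}
FIRST(S) = {*, +}
FOLLOW(A) = {+}
FOLLOW(S) = {$, a}
Therefore, FOLLOW(S) = {$, a}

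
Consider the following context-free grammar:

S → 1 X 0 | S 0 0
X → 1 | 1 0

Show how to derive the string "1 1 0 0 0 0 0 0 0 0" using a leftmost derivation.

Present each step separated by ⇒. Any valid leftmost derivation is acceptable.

S ⇒ S 0 0 ⇒ S 0 0 0 0 ⇒ S 0 0 0 0 0 0 ⇒ 1 X 0 0 0 0 0 0 0 ⇒ 1 1 0 0 0 0 0 0 0 0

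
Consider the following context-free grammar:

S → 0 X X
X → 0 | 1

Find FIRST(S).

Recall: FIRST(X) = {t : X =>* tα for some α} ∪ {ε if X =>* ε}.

We compute FIRST(S) using the standard algorithm.
FIRST(S) = {0}
FIRST(X) = {0, 1}
Therefore, FIRST(S) = {0}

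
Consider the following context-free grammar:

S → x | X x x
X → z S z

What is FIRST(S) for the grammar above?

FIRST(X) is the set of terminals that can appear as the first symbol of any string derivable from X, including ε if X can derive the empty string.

We compute FIRST(S) using the standard algorithm.
FIRST(S) = {x, z}
FIRST(X) = {z}
Therefore, FIRST(S) = {x, z}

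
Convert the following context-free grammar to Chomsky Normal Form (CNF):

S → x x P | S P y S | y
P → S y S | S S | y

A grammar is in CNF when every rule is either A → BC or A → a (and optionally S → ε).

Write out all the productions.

TX → x; TY → y; S → y; P → y; S → TX X0; X0 → TX P; S → S X1; X1 → P X2; X2 → TY S; P → S X3; X3 → TY S; P → S S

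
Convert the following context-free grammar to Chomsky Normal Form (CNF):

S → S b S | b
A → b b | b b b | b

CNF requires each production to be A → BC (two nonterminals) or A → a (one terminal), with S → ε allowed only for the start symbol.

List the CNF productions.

TB → b; S → b; A → b; S → S X0; X0 → TB S; A → TB TB; A → TB X1; X1 → TB TB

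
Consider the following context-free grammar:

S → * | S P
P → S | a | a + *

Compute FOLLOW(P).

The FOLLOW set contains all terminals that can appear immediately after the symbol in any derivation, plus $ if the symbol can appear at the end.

We compute FOLLOW(P) using the standard algorithm.
FOLLOW(S) starts with {$}.
FIRST(P) = {*, a}
FIRST(S) = {*}
FOLLOW(P) = {$, *, a}
FOLLOW(S) = {$, *, a}
Therefore, FOLLOW(P) = {$, *, a}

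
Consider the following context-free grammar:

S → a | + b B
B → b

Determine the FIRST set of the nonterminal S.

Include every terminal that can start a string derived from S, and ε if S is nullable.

We compute FIRST(S) using the standard algorithm.
FIRST(B) = {b}
FIRST(S) = {+, a}
Therefore, FIRST(S) = {+, a}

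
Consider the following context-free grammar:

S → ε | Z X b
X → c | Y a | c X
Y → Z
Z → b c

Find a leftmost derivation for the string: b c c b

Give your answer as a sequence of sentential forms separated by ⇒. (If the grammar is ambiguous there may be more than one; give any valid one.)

S ⇒ Z X b ⇒ b c X b ⇒ b c c b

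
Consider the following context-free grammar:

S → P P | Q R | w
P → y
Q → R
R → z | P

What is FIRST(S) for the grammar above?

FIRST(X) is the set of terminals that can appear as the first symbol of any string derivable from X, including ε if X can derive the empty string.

We compute FIRST(S) using the standard algorithm.
FIRST(P) = {y}
FIRST(Q) = {y, z}
FIRST(R) = {y, z}
FIRST(S) = {w, y, z}
Therefore, FIRST(S) = {w, y, z}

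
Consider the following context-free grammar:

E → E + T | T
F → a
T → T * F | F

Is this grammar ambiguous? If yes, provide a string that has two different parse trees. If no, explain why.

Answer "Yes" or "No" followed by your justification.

No - the grammar is unambiguous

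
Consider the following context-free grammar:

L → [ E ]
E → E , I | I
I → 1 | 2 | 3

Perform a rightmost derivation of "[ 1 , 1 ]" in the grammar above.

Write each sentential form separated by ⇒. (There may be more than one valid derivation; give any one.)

L ⇒ [ E ] ⇒ [ E , I ] ⇒ [ E , 1 ] ⇒ [ I , 1 ] ⇒ [ 1 , 1 ]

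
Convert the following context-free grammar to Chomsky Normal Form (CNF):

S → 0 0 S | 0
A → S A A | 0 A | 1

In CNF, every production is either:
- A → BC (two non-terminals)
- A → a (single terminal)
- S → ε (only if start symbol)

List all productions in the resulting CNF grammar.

T0 → 0; S → 0; A → 1; S → T0 X0; X0 → T0 S; A → S X1; X1 → A A; A → T0 A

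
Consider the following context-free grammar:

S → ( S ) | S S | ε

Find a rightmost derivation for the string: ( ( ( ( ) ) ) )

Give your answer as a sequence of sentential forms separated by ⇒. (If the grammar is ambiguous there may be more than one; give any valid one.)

S ⇒ ( S ) ⇒ ( ( S ) ) ⇒ ( ( ( S ) ) ) ⇒ ( ( ( ( S ) ) ) ) ⇒ ( ( ( ( ) ) ) )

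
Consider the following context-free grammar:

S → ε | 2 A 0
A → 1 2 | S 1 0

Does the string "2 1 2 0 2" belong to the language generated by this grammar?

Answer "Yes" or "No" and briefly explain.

No - no valid derivation exists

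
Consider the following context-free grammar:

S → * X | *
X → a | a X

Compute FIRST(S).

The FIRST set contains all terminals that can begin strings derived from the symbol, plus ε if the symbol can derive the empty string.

We compute FIRST(S) using the standard algorithm.
FIRST(S) = {*}
FIRST(X) = {a}
Therefore, FIRST(S) = {*}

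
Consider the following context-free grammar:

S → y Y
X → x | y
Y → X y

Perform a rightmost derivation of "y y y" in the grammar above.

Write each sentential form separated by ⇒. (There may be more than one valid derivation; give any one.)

S ⇒ y Y ⇒ y X y ⇒ y y y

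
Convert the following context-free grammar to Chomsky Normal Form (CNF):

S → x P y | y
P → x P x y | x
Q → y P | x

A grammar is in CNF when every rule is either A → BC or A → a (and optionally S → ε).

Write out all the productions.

TX → x; TY → y; S → y; P → x; Q → x; S → TX X0; X0 → P TY; P → TX X1; X1 → P X2; X2 → TX TY; Q → TY P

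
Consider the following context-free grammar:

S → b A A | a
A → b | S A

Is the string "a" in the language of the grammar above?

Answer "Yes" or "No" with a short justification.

Yes - a valid derivation exists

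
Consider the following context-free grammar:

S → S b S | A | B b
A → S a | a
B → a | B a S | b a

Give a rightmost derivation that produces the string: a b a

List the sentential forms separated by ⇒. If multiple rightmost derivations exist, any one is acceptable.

S ⇒ A ⇒ S a ⇒ B b a ⇒ a b a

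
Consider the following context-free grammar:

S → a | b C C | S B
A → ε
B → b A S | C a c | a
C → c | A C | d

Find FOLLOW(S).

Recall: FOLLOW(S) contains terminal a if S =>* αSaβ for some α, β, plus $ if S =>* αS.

We compute FOLLOW(S) using the standard algorithm.
FOLLOW(S) starts with {$}.
FIRST(A) = {ε}
FIRST(B) = {a, b, c, d}
FIRST(C) = {c, d}
FIRST(S) = {a, b}
FOLLOW(A) = {a, b, c, d}
FOLLOW(B) = {$, a, b, c, d}
FOLLOW(C) = {$, a, b, c, d}
FOLLOW(S) = {$, a, b, c, d}
Therefore, FOLLOW(S) = {$, a, b, c, d}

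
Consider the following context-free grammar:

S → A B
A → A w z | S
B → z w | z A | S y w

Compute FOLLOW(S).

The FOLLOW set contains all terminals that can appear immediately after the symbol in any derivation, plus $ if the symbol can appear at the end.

We compute FOLLOW(S) using the standard algorithm.
FOLLOW(S) starts with {$}.
FIRST(A) = {}
FIRST(B) = {z}
FIRST(S) = {}
FOLLOW(A) = {$, w, y, z}
FOLLOW(B) = {$, w, y, z}
FOLLOW(S) = {$, w, y, z}
Therefore, FOLLOW(S) = {$, w, y, z}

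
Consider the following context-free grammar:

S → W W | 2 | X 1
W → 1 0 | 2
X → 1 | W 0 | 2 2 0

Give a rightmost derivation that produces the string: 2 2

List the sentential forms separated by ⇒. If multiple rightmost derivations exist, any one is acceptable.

S ⇒ W W ⇒ W 2 ⇒ 2 2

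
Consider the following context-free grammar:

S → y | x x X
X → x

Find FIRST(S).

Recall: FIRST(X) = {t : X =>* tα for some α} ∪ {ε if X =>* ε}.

We compute FIRST(S) using the standard algorithm.
FIRST(S) = {x, y}
FIRST(X) = {x}
Therefore, FIRST(S) = {x, y}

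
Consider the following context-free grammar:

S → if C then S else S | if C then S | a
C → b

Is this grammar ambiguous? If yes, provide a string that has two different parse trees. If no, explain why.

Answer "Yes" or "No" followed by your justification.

Yes - the string 'if b then if b then a else a' has two distinct leftmost derivations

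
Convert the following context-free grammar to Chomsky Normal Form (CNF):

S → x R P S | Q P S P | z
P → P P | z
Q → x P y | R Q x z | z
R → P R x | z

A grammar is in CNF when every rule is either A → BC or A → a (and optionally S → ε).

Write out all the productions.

TX → x; S → z; P → z; TY → y; TZ → z; Q → z; R → z; S → TX X0; X0 → R X1; X1 → P S; S → Q X2; X2 → P X3; X3 → S P; P → P P; Q → TX X4; X4 → P TY; Q → R X5; X5 → Q X6; X6 → TX TZ; R → P X7; X7 → R TX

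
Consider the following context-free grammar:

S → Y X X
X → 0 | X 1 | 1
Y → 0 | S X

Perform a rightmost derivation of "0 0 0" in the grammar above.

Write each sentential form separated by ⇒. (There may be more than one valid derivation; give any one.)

S ⇒ Y X X ⇒ Y X 0 ⇒ Y 0 0 ⇒ 0 0 0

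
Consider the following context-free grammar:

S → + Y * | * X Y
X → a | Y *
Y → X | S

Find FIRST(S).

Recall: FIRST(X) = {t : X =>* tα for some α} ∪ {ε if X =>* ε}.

We compute FIRST(S) using the standard algorithm.
FIRST(S) = {*, +}
FIRST(X) = {*, +, a}
FIRST(Y) = {*, +, a}
Therefore, FIRST(S) = {*, +}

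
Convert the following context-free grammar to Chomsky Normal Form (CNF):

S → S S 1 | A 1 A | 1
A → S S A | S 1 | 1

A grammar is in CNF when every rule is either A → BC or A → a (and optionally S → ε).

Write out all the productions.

T1 → 1; S → 1; A → 1; S → S X0; X0 → S T1; S → A X1; X1 → T1 A; A → S X2; X2 → S A; A → S T1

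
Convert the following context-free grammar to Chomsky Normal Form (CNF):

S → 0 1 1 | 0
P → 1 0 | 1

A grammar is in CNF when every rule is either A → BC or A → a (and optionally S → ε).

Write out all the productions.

T0 → 0; T1 → 1; S → 0; P → 1; S → T0 X0; X0 → T1 T1; P → T1 T0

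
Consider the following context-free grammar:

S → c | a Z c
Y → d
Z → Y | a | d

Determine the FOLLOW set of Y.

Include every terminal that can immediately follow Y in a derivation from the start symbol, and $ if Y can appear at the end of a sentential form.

We compute FOLLOW(Y) using the standard algorithm.
FOLLOW(S) starts with {$}.
FIRST(S) = {a, c}
FIRST(Y) = {d}
FIRST(Z) = {a, d}
FOLLOW(S) = {$}
FOLLOW(Y) = {c}
FOLLOW(Z) = {c}
Therefore, FOLLOW(Y) = {c}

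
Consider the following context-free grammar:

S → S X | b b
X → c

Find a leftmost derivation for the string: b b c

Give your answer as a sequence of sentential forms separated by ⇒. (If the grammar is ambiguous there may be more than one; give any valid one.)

S ⇒ S X ⇒ b b X ⇒ b b c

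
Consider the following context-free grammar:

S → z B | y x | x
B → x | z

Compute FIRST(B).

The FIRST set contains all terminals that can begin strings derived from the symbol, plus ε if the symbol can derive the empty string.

We compute FIRST(B) using the standard algorithm.
FIRST(B) = {x, z}
FIRST(S) = {x, y, z}
Therefore, FIRST(B) = {x, z}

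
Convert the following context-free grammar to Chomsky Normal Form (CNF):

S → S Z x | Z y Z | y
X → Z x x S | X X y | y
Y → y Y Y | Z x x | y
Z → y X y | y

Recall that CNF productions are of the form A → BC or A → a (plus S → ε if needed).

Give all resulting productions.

TX → x; TY → y; S → y; X → y; Y → y; Z → y; S → S X0; X0 → Z TX; S → Z X1; X1 → TY Z; X → Z X2; X2 → TX X3; X3 → TX S; X → X X4; X4 → X TY; Y → TY X5; X5 → Y Y; Y → Z X6; X6 → TX TX; Z → TY X7; X7 → X TY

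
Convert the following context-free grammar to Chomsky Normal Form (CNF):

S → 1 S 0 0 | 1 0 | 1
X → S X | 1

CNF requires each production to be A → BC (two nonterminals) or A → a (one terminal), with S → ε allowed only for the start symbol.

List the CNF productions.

T1 → 1; T0 → 0; S → 1; X → 1; S → T1 X0; X0 → S X1; X1 → T0 T0; S → T1 T0; X → S X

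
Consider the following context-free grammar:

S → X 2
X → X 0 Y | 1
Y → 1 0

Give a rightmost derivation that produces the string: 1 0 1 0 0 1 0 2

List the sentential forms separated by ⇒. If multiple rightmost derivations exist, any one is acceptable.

S ⇒ X 2 ⇒ X 0 Y 2 ⇒ X 0 1 0 2 ⇒ X 0 Y 0 1 0 2 ⇒ X 0 1 0 0 1 0 2 ⇒ 1 0 1 0 0 1 0 2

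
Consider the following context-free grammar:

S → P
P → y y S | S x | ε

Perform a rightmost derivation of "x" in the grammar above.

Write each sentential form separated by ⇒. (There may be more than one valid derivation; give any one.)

S ⇒ P ⇒ S x ⇒ P x ⇒ x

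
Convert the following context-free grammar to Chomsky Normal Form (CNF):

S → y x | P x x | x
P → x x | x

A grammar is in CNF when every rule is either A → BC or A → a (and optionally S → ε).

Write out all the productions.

TY → y; TX → x; S → x; P → x; S → TY TX; S → P X0; X0 → TX TX; P → TX TX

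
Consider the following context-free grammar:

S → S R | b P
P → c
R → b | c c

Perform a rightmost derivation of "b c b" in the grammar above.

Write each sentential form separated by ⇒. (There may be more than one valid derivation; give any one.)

S ⇒ S R ⇒ S b ⇒ b P b ⇒ b c b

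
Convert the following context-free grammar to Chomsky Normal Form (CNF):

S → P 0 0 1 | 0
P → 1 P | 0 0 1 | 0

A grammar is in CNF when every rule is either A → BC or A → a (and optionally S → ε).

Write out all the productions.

T0 → 0; T1 → 1; S → 0; P → 0; S → P X0; X0 → T0 X1; X1 → T0 T1; P → T1 P; P → T0 X2; X2 → T0 T1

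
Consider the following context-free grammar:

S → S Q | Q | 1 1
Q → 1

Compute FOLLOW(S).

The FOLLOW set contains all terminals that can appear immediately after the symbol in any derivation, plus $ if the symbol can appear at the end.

We compute FOLLOW(S) using the standard algorithm.
FOLLOW(S) starts with {$}.
FIRST(Q) = {1}
FIRST(S) = {1}
FOLLOW(Q) = {$, 1}
FOLLOW(S) = {$, 1}
Therefore, FOLLOW(S) = {$, 1}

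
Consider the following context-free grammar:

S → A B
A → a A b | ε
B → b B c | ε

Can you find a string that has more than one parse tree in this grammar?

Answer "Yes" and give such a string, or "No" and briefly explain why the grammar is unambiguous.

No - the grammar is unambiguous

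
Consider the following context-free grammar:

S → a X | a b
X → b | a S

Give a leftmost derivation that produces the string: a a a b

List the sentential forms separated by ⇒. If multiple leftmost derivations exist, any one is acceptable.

S ⇒ a X ⇒ a a S ⇒ a a a X ⇒ a a a b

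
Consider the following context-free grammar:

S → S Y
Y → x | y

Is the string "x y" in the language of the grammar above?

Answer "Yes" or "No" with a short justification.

No - no valid derivation exists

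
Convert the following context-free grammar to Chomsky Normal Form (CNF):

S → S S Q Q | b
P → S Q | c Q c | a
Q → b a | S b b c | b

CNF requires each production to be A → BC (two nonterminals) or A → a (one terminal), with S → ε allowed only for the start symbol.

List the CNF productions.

S → b; TC → c; P → a; TB → b; TA → a; Q → b; S → S X0; X0 → S X1; X1 → Q Q; P → S Q; P → TC X2; X2 → Q TC; Q → TB TA; Q → S X3; X3 → TB X4; X4 → TB TC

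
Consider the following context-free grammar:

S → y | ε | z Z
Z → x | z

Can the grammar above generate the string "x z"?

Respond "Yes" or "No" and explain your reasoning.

No - no valid derivation exists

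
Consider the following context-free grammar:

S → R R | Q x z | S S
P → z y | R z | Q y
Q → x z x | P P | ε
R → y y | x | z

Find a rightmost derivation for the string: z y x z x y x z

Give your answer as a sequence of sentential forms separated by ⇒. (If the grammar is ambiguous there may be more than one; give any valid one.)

S ⇒ Q x z ⇒ P P x z ⇒ P Q y x z ⇒ P x z x y x z ⇒ z y x z x y x z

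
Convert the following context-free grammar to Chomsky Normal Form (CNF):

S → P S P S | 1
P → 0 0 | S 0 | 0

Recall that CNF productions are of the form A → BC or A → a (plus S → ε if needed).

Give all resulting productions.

S → 1; T0 → 0; P → 0; S → P X0; X0 → S X1; X1 → P S; P → T0 T0; P → S T0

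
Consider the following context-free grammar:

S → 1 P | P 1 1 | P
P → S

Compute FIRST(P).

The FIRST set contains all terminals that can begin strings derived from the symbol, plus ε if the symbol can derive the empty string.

We compute FIRST(P) using the standard algorithm.
FIRST(P) = {1}
FIRST(S) = {1}
Therefore, FIRST(P) = {1}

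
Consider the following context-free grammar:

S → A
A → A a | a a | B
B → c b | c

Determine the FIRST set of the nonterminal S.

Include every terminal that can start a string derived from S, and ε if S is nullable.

We compute FIRST(S) using the standard algorithm.
FIRST(A) = {a, c}
FIRST(B) = {c}
FIRST(S) = {a, c}
Therefore, FIRST(S) = {a, c}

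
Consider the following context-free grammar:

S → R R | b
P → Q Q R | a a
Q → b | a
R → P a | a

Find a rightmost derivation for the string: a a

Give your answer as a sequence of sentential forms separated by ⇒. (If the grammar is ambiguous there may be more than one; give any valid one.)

S ⇒ R R ⇒ R a ⇒ a a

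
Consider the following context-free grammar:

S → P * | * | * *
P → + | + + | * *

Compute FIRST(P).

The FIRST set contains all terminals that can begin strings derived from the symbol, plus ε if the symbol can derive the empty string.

We compute FIRST(P) using the standard algorithm.
FIRST(P) = {*, +}
FIRST(S) = {*, +}
Therefore, FIRST(P) = {*, +}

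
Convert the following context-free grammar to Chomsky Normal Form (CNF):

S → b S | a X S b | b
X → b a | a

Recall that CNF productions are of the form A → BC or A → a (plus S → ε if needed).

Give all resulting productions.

TB → b; TA → a; S → b; X → a; S → TB S; S → TA X0; X0 → X X1; X1 → S TB; X → TB TA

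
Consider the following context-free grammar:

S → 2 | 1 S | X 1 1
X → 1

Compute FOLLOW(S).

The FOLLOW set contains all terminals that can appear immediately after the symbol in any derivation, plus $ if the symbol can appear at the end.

We compute FOLLOW(S) using the standard algorithm.
FOLLOW(S) starts with {$}.
FIRST(S) = {1, 2}
FIRST(X) = {1}
FOLLOW(S) = {$}
FOLLOW(X) = {1}
Therefore, FOLLOW(S) = {$}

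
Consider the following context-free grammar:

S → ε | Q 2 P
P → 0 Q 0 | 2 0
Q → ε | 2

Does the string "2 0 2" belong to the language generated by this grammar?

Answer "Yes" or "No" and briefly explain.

No - no valid derivation exists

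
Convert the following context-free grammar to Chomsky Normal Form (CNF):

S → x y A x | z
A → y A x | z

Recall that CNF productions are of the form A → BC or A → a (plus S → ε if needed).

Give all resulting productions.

TX → x; TY → y; S → z; A → z; S → TX X0; X0 → TY X1; X1 → A TX; A → TY X2; X2 → A TX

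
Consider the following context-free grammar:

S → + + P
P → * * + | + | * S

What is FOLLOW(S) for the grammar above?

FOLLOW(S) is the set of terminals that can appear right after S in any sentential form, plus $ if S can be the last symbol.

We compute FOLLOW(S) using the standard algorithm.
FOLLOW(S) starts with {$}.
FIRST(P) = {*, +}
FIRST(S) = {+}
FOLLOW(P) = {$}
FOLLOW(S) = {$}
Therefore, FOLLOW(S) = {$}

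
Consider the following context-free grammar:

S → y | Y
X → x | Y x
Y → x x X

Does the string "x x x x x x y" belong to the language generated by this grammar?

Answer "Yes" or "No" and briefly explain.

No - no valid derivation exists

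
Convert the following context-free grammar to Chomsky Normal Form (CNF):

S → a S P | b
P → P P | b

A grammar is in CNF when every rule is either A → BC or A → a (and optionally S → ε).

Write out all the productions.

TA → a; S → b; P → b; S → TA X0; X0 → S P; P → P P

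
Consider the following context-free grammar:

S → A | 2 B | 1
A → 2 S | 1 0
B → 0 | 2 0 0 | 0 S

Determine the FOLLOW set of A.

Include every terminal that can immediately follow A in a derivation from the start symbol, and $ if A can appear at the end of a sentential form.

We compute FOLLOW(A) using the standard algorithm.
FOLLOW(S) starts with {$}.
FIRST(A) = {1, 2}
FIRST(B) = {0, 2}
FIRST(S) = {1, 2}
FOLLOW(A) = {$}
FOLLOW(B) = {$}
FOLLOW(S) = {$}
Therefore, FOLLOW(A) = {$}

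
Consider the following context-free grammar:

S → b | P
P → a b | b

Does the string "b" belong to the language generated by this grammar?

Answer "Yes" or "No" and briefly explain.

Yes - a valid derivation exists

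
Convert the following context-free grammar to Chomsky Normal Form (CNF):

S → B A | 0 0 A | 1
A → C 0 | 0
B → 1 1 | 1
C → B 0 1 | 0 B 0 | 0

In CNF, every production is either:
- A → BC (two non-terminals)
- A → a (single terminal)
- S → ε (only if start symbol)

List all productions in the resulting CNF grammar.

T0 → 0; S → 1; A → 0; T1 → 1; B → 1; C → 0; S → B A; S → T0 X0; X0 → T0 A; A → C T0; B → T1 T1; C → B X1; X1 → T0 T1; C → T0 X2; X2 → B T0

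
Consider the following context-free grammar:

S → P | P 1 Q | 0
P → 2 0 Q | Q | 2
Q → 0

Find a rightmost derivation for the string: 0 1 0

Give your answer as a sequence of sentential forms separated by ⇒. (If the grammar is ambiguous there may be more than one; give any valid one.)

S ⇒ P 1 Q ⇒ P 1 0 ⇒ Q 1 0 ⇒ 0 1 0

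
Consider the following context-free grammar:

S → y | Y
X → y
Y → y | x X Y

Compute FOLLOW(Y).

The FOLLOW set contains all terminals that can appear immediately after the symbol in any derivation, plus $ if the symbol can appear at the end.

We compute FOLLOW(Y) using the standard algorithm.
FOLLOW(S) starts with {$}.
FIRST(S) = {x, y}
FIRST(X) = {y}
FIRST(Y) = {x, y}
FOLLOW(S) = {$}
FOLLOW(X) = {x, y}
FOLLOW(Y) = {$}
Therefore, FOLLOW(Y) = {$}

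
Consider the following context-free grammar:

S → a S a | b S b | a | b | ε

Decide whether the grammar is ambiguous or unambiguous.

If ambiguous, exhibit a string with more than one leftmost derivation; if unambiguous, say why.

Unambiguous - every string in the language has a unique leftmost derivation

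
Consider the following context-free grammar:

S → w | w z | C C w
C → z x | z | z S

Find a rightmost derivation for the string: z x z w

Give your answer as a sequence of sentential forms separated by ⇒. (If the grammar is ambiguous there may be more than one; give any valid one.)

S ⇒ C C w ⇒ C z w ⇒ z x z w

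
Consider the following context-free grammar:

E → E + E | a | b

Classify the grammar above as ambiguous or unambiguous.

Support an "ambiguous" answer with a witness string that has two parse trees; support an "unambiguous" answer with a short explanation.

Ambiguous - the string 'a + b + a + a' has two distinct parse trees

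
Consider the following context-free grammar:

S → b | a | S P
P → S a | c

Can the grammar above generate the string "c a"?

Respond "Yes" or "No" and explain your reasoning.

No - no valid derivation exists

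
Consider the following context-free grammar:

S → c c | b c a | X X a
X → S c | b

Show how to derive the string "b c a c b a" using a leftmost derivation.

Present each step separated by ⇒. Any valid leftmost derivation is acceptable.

S ⇒ X X a ⇒ S c X a ⇒ b c a c X a ⇒ b c a c b a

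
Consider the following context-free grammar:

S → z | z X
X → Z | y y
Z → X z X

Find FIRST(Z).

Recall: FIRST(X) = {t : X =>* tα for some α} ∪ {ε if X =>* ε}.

We compute FIRST(Z) using the standard algorithm.
FIRST(S) = {z}
FIRST(X) = {y}
FIRST(Z) = {y}
Therefore, FIRST(Z) = {y}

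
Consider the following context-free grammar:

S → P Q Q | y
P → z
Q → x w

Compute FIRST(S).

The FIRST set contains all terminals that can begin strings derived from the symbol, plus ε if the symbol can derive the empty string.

We compute FIRST(S) using the standard algorithm.
FIRST(P) = {z}
FIRST(Q) = {x}
FIRST(S) = {y, z}
Therefore, FIRST(S) = {y, z}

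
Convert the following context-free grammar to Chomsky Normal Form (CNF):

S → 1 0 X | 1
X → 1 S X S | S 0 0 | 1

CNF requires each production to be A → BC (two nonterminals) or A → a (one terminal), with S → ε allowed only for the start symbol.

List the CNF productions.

T1 → 1; T0 → 0; S → 1; X → 1; S → T1 X0; X0 → T0 X; X → T1 X1; X1 → S X2; X2 → X S; X → S X3; X3 → T0 T0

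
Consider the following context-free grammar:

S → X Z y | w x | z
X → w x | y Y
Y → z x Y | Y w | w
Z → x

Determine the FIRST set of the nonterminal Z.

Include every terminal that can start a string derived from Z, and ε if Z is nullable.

We compute FIRST(Z) using the standard algorithm.
FIRST(S) = {w, y, z}
FIRST(X) = {w, y}
FIRST(Y) = {w, z}
FIRST(Z) = {x}
Therefore, FIRST(Z) = {x}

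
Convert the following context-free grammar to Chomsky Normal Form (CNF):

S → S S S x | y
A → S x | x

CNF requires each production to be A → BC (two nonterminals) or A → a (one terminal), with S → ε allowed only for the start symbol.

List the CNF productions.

TX → x; S → y; A → x; S → S X0; X0 → S X1; X1 → S TX; A → S TX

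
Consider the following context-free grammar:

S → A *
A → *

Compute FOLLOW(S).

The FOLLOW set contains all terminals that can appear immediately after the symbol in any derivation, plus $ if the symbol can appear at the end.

We compute FOLLOW(S) using the standard algorithm.
FOLLOW(S) starts with {$}.
FIRST(A) = {*}
FIRST(S) = {*}
FOLLOW(A) = {*}
FOLLOW(S) = {$}
Therefore, FOLLOW(S) = {$}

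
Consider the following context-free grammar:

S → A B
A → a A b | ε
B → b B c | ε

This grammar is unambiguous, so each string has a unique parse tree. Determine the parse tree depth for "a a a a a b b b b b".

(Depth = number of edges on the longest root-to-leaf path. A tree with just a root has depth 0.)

7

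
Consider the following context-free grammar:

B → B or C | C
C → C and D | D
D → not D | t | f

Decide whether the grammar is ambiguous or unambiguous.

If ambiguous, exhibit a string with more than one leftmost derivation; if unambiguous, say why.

Unambiguous - every string in the language has a unique leftmost derivation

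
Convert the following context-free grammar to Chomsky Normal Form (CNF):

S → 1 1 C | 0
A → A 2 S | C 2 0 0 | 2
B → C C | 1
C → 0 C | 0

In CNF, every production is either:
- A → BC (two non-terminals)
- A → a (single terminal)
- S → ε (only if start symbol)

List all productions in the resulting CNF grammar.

T1 → 1; S → 0; T2 → 2; T0 → 0; A → 2; B → 1; C → 0; S → T1 X0; X0 → T1 C; A → A X1; X1 → T2 S; A → C X2; X2 → T2 X3; X3 → T0 T0; B → C C; C → T0 C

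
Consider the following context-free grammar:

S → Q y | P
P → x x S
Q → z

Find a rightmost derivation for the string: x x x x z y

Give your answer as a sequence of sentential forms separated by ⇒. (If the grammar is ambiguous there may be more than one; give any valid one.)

S ⇒ P ⇒ x x S ⇒ x x P ⇒ x x x x S ⇒ x x x x Q y ⇒ x x x x z y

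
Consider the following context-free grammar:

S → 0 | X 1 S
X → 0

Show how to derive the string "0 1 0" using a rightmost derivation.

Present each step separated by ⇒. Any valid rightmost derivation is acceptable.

S ⇒ X 1 S ⇒ X 1 0 ⇒ 0 1 0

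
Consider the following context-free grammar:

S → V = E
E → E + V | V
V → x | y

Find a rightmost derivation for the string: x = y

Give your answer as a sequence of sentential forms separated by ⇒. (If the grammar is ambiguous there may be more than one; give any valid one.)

S ⇒ V = E ⇒ V = V ⇒ V = y ⇒ x = y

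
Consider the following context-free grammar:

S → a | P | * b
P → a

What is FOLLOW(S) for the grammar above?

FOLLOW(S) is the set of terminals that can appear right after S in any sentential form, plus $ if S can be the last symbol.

We compute FOLLOW(S) using the standard algorithm.
FOLLOW(S) starts with {$}.
FIRST(P) = {a}
FIRST(S) = {*, a}
FOLLOW(P) = {$}
FOLLOW(S) = {$}
Therefore, FOLLOW(S) = {$}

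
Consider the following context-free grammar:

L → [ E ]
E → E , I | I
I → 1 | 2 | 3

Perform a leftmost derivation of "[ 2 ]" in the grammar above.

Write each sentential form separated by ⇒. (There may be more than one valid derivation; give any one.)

L ⇒ [ E ] ⇒ [ I ] ⇒ [ 2 ]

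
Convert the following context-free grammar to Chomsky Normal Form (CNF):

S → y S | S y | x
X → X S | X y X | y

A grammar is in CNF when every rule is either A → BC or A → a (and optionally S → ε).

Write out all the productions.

TY → y; S → x; X → y; S → TY S; S → S TY; X → X S; X → X X0; X0 → TY X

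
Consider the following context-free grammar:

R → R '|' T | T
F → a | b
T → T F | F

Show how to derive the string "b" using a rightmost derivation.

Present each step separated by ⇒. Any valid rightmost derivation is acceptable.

R ⇒ T ⇒ F ⇒ b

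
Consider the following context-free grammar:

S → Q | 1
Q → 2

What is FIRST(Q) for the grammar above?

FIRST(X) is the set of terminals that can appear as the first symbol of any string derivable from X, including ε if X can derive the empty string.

We compute FIRST(Q) using the standard algorithm.
FIRST(Q) = {2}
FIRST(S) = {1, 2}
Therefore, FIRST(Q) = {2}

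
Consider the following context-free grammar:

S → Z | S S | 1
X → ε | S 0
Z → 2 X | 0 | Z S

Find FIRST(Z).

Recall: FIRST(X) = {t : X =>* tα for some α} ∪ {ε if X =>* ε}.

We compute FIRST(Z) using the standard algorithm.
FIRST(S) = {0, 1, 2}
FIRST(X) = {0, 1, 2, ε}
FIRST(Z) = {0, 2}
Therefore, FIRST(Z) = {0, 2}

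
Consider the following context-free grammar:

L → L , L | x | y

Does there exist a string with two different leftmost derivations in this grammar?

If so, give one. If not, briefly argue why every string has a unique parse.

Yes - the string 'x , x , x , x' has two distinct leftmost derivations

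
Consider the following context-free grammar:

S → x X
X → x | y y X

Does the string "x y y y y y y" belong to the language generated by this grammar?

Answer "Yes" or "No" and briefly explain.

No - no valid derivation exists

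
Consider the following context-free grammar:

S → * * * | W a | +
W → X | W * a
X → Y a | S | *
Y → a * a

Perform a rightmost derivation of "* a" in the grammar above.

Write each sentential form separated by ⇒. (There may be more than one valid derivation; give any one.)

S ⇒ W a ⇒ X a ⇒ * a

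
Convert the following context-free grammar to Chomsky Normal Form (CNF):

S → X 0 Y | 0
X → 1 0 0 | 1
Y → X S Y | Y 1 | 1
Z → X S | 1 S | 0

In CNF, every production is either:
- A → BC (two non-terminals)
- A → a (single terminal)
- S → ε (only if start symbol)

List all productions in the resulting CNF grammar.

T0 → 0; S → 0; T1 → 1; X → 1; Y → 1; Z → 0; S → X X0; X0 → T0 Y; X → T1 X1; X1 → T0 T0; Y → X X2; X2 → S Y; Y → Y T1; Z → X S; Z → T1 S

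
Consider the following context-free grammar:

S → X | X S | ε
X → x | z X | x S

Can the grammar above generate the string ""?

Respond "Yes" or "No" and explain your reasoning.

Yes - a valid derivation exists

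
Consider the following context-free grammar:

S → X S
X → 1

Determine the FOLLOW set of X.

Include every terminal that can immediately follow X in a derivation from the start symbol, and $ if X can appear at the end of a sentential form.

We compute FOLLOW(X) using the standard algorithm.
FOLLOW(S) starts with {$}.
FIRST(S) = {1}
FIRST(X) = {1}
FOLLOW(S) = {$}
FOLLOW(X) = {1}
Therefore, FOLLOW(X) = {1}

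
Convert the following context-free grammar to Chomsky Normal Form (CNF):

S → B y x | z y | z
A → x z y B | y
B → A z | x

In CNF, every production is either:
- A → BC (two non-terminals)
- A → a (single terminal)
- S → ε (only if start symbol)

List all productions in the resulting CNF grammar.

TY → y; TX → x; TZ → z; S → z; A → y; B → x; S → B X0; X0 → TY TX; S → TZ TY; A → TX X1; X1 → TZ X2; X2 → TY B; B → A TZ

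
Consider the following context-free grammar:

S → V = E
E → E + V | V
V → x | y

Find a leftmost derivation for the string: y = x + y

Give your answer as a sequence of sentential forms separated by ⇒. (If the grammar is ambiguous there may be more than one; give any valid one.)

S ⇒ V = E ⇒ y = E ⇒ y = E + V ⇒ y = V + V ⇒ y = x + V ⇒ y = x + y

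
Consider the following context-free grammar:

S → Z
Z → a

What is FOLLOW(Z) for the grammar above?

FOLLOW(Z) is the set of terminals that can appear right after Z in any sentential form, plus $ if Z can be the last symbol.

We compute FOLLOW(Z) using the standard algorithm.
FOLLOW(S) starts with {$}.
FIRST(S) = {a}
FIRST(Z) = {a}
FOLLOW(S) = {$}
FOLLOW(Z) = {$}
Therefore, FOLLOW(Z) = {$}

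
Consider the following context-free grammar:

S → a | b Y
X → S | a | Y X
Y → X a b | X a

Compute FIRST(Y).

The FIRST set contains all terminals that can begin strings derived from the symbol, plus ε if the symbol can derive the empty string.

We compute FIRST(Y) using the standard algorithm.
FIRST(S) = {a, b}
FIRST(X) = {a, b}
FIRST(Y) = {a, b}
Therefore, FIRST(Y) = {a, b}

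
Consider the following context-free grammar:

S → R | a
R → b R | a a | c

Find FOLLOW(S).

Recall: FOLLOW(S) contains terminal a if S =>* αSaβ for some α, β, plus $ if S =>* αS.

We compute FOLLOW(S) using the standard algorithm.
FOLLOW(S) starts with {$}.
FIRST(R) = {a, b, c}
FIRST(S) = {a, b, c}
FOLLOW(R) = {$}
FOLLOW(S) = {$}
Therefore, FOLLOW(S) = {$}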